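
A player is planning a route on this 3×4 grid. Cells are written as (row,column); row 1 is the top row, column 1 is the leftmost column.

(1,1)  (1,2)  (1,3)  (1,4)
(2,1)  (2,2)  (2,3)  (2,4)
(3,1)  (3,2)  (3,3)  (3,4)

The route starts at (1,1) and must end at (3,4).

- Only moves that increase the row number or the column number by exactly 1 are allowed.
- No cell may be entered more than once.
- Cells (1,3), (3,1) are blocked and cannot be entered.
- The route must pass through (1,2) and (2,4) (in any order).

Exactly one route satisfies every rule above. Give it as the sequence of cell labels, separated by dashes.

Moves only go right or down, so the column and row indices never decrease.
Route from (1,1): right 1 to (1,2), down 1 to (2,2), right 2 to (2,4), down 1 to (3,4) — 5 moves in all.
Check: all required cells visited.

(1,1) - (1,2) - (2,2) - (2,3) - (2,4) - (3,4)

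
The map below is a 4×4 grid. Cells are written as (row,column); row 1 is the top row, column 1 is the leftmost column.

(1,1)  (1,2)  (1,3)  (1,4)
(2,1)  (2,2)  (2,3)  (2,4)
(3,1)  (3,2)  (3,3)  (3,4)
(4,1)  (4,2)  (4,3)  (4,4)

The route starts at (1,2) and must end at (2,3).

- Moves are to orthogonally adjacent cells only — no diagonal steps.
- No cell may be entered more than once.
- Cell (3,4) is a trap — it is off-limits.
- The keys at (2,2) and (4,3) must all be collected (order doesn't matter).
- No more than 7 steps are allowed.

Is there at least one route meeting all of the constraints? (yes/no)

yes

One route that works: (1,2) → (2,2) → (3,2) → (4,2) → (4,3) → (3,3) → (2,3).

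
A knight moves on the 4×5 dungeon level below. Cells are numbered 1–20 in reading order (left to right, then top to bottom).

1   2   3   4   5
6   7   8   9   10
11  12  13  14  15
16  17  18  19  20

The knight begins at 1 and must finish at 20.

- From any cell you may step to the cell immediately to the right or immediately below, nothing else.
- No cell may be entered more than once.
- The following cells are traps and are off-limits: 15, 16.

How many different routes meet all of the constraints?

A right/down-only route from 1 to 20 makes exactly 3 down-moves and 4 right-moves in some order.
With no other constraints that would be C(7,3) = 35 routes.
Subtract routes through each blocked cell (inclusion–exclusion for overlaps): − through 15: 15 − through 16: 1 → 19.
That gives 19 routes.

19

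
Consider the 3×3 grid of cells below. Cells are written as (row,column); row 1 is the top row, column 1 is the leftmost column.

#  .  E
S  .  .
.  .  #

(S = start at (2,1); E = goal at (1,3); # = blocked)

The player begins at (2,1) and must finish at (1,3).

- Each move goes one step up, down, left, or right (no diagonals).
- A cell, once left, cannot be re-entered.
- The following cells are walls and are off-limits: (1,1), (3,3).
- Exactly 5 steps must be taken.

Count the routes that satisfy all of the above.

2

Need simple routes of exactly 5 moves from (2,1) to (1,3) (Manhattan distance 3, so 1 moves are spent on a detour and 1 undoing it).
Enumerating: (2,1) (3,1) (3,2) (2,2) (1,2) (1,3) | (2,1) (3,1) (3,2) (2,2) (2,3) (1,3).
That gives 2 routes.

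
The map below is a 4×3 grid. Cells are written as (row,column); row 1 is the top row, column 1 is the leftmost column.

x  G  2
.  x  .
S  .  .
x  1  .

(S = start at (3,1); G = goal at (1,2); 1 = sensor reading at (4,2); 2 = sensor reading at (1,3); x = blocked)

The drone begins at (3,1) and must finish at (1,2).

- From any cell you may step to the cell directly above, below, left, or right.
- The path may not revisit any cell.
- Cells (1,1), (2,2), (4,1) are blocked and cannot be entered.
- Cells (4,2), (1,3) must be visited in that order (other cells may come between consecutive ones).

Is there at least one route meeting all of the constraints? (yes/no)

yes

One route that works: (3,1) → (3,2) → (4,2) → (4,3) → (3,3) → (2,3) → (1,3) → (1,2).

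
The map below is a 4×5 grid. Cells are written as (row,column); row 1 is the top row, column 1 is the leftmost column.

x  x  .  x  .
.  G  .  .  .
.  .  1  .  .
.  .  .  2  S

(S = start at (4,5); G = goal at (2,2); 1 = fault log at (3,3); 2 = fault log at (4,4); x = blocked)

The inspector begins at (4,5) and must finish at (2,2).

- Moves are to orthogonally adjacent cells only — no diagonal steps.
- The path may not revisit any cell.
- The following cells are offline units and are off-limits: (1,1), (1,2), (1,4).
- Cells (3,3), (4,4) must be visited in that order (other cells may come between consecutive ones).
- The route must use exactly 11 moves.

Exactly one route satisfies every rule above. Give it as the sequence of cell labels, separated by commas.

(4,5), (3,5), (2,5), (2,4), (2,3), (3,3), (3,4), (4,4), (4,3), (4,2), (3,2), (2,2)

The waypoints must appear in the order (3,3), (4,4), with no cell reused.
Route from (4,5): up 2 to (2,5), left 2 to (2,3), down 1 to (3,3), right 1 to (3,4), down 1 to (4,4), left 2 to (4,2), up 2 to (2,2) — 11 moves in all.
Check: order respected (1 at step 5, 2 at step 7); 11 moves as required.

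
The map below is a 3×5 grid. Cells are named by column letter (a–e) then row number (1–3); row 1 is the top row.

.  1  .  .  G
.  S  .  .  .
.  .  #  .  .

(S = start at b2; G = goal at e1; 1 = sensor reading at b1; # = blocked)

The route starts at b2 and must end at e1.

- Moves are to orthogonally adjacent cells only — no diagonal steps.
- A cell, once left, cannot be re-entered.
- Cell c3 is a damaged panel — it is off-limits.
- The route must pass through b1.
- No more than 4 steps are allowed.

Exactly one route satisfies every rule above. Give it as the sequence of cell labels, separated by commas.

b2, b1, c1, d1, e1

Any route must reach b1 and still end at e1 within 4 moves, so the order of the required stops is forced.
Route from b2: up to b1, 3× right (reaching e1) — 4 moves in all.
Check: all required cells visited; 4 ≤ 4 moves.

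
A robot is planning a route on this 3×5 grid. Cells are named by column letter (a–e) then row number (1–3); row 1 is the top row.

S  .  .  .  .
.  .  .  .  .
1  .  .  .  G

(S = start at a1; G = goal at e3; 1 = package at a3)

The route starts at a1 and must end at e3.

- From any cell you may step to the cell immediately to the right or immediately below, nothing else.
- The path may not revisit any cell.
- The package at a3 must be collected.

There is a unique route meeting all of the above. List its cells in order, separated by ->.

Moves only go right or down, so the column and row indices never decrease.
Route from a1: 2× down (reaching a3), 4× right (reaching e3) — 6 moves in all.
Check: all required cells visited.

a1 -> a2 -> a3 -> b3 -> c3 -> d3 -> e3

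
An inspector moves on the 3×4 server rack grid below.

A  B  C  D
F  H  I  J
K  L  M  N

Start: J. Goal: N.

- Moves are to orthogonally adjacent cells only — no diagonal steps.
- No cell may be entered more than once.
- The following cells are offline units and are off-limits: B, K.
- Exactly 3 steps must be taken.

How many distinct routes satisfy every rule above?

1

Need simple routes of exactly 3 moves from J to N (Manhattan distance 1, so 1 moves are spent on a detour and 1 undoing it).
Enumerating: J I M N.
That gives 1 route.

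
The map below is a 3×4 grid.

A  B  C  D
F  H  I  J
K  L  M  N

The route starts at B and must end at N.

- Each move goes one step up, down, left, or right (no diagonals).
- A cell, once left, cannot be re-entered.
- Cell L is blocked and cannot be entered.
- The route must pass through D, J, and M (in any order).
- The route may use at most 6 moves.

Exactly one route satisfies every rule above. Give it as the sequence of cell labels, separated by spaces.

The budget equals the shortest possible length, so every move has to be on a shortest route through the required cells.
Route from B: 2× right (reaching D), down to J, left to I, down to M, right to N — 6 moves in all.
Check: all required cells visited; 6 ≤ 6 moves.

B C D J I M N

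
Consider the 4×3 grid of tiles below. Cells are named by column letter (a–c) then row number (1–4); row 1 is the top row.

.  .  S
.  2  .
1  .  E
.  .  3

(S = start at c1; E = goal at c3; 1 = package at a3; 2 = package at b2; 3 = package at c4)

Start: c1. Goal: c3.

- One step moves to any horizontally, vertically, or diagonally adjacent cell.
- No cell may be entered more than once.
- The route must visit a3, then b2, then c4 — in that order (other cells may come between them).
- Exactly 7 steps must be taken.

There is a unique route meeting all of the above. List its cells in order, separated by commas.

c1, b1, a2, a3, b2, b3, c4, c3

The waypoints must appear in the order a3, b2, c4, with no cell reused.
Route from c1: left to b1, down-left to a2, down to a3, up-right to b2, down to b3, down-right to c4, up to c3 — 7 moves in all.
Check: order respected (1 at step 3, 2 at step 4, 3 at step 6); 7 moves as required.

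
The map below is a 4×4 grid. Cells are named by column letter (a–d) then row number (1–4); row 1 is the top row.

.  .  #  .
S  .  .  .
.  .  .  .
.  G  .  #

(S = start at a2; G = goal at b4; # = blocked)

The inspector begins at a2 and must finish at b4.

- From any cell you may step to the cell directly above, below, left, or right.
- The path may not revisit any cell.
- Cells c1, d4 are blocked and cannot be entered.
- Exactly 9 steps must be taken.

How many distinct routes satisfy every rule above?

Need simple routes of exactly 9 moves from a2 to b4 (Manhattan distance 3, so 3 moves are spent on a detour and 3 undoing it).
Enumerating: a2 a1 b1 b2 c2 c3 b3 a3 a4 b4 | a2 a1 b1 b2 c2 d2 d3 c3 c4 b4 | a2 a1 b1 b2 c2 d2 d3 c3 b3 b4 | a2 a3 b3 b2 c2 d2 d3 c3 c4 b4 | a2 b2 c2 d2 d3 c3 b3 a3 a4 b4.
That gives 5 routes.

5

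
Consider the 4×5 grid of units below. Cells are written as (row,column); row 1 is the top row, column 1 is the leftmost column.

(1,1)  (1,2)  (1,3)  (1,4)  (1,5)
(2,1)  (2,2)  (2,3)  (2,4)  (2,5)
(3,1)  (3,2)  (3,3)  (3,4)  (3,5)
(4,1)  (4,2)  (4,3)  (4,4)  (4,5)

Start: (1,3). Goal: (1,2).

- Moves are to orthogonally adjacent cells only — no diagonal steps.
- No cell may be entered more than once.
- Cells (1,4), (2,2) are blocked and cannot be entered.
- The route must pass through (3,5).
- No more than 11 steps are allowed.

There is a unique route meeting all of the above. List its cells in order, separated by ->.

(1,3) -> (2,3) -> (2,4) -> (2,5) -> (3,5) -> (3,4) -> (3,3) -> (3,2) -> (3,1) -> (2,1) -> (1,1) -> (1,2)

Any route must reach (3,5) and still end at (1,2) within 11 moves, so the order of the required stops is forced.
Route from (1,3): down 1 to (2,3), right 2 to (2,5), down 1 to (3,5), left 4 to (3,1), up 2 to (1,1), right 1 to (1,2) — 11 moves in all.
Check: all required cells visited; 11 ≤ 11 moves.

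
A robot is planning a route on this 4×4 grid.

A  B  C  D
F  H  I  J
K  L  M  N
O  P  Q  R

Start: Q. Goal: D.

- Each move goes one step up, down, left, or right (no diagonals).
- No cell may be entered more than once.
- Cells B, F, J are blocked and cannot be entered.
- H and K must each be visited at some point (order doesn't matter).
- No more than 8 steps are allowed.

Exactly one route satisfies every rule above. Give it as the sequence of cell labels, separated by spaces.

Any route must reach H and K and still end at D within 8 moves, so the order of the required stops is forced.
Route from Q: left 2 to O, up 1 to K, right 1 to L, up 1 to H, right 1 to I, up 1 to C, right 1 to D — 8 moves in all.
Check: all required cells visited; 8 ≤ 8 moves.

Q P O K L H I C D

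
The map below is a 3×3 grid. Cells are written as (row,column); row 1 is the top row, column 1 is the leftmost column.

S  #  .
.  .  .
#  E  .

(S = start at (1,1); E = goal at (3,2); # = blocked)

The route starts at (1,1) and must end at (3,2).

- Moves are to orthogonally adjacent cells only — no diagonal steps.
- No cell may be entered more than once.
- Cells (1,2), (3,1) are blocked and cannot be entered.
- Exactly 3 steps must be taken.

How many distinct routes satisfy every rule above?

1

Need simple routes of exactly 3 moves from (1,1) to (3,2) (Manhattan distance 3, so 0 moves are spent on a detour and 0 undoing it).
Enumerating: (1,1) (2,1) (2,2) (3,2).
That gives 1 route.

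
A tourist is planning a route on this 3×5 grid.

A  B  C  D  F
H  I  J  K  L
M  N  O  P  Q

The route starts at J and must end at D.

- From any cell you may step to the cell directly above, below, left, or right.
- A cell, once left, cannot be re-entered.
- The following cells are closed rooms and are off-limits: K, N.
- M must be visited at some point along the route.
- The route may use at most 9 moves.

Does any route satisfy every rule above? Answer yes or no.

M must be visited but has only one open neighbour (H), and it is neither the start nor the goal — the route would have to enter and leave through H, re-entering it.

no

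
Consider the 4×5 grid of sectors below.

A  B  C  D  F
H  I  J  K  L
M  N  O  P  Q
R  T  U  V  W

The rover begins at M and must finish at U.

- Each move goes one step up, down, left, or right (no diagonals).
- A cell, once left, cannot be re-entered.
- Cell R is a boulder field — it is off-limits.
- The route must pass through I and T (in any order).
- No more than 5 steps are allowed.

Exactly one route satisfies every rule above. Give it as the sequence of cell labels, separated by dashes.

Any route must reach I and T and still end at U within 5 moves, so the order of the required stops is forced.
Route from M: up to H, right to I, 2× down (reaching T), right to U — 5 moves in all.
Check: all required cells visited; 5 ≤ 5 moves.

M - H - I - N - T - U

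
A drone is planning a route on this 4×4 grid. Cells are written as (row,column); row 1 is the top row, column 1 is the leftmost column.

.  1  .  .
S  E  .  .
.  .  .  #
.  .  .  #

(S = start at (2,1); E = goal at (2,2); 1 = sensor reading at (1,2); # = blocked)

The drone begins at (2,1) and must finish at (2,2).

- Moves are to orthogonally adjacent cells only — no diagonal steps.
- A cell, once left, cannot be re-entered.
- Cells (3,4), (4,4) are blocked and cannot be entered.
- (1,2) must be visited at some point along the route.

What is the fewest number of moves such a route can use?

Any route passes through (1,2) somewhere between (2,1) and (2,2). Summing Manhattan distances along the two legs ((2,1) → (1,2) → (2,2)) gives a lower bound of 2 + 1 = 3 moves.
A route of 3 moves achieves this: (2,1) → (1,1) → (1,2) → (2,2).
Since 3 matches the lower bound, it is optimal.

3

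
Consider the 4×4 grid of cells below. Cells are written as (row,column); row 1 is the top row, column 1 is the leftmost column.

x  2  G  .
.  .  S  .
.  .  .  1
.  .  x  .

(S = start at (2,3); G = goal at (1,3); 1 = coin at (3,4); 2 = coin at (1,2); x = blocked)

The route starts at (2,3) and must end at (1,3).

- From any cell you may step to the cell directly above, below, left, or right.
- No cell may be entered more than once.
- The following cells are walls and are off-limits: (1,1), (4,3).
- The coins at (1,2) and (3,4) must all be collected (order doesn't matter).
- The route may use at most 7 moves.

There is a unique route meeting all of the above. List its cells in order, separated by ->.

(2,3) -> (2,4) -> (3,4) -> (3,3) -> (3,2) -> (2,2) -> (1,2) -> (1,3)

The 7-move cap with required stops at (1,2), (3,4) leaves no slack for detours.
Route from (2,3): right 1 to (2,4), down 1 to (3,4), left 2 to (3,2), up 2 to (1,2), right 1 to (1,3) — 7 moves in all.
Check: all required cells visited; 7 ≤ 7 moves.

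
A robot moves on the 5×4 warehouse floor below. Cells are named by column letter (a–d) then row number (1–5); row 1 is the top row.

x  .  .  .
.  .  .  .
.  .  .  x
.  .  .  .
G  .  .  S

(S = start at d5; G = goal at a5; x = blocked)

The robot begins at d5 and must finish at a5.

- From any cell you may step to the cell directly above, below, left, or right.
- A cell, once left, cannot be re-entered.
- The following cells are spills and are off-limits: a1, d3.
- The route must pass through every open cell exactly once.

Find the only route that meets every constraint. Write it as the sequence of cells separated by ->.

Need to visit all 18 open cells exactly once, starting at d5 and ending at a5.
Route from d5: up to d4, left to c4, down to c5, left to b5, 2× up (reaching b3), right to c3, up to c2, right to d2, up to d1, 2× left (reaching b1), down to b2, left to a2, 3× down (reaching a5) — 17 moves in all.
Check: all 18 open cells covered.

d5 -> d4 -> c4 -> c5 -> b5 -> b4 -> b3 -> c3 -> c2 -> d2 -> d1 -> c1 -> b1 -> b2 -> a2 -> a3 -> a4 -> a5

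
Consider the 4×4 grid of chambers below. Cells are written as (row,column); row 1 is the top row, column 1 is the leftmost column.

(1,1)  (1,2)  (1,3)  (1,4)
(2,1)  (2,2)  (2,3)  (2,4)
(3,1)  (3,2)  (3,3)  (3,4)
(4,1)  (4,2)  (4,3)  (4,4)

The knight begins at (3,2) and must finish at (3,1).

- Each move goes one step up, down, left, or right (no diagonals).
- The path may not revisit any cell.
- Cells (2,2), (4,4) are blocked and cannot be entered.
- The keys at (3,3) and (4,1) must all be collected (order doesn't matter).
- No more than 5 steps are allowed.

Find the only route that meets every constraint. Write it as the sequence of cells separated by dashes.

(3,2) - (3,3) - (4,3) - (4,2) - (4,1) - (3,1)

Any route must reach (3,3) and (4,1) and still end at (3,1) within 5 moves, so the order of the required stops is forced.
Route from (3,2): right to (3,3), down to (4,3), 2× left (reaching (4,1)), up to (3,1) — 5 moves in all.
Check: all required cells visited; 5 ≤ 5 moves.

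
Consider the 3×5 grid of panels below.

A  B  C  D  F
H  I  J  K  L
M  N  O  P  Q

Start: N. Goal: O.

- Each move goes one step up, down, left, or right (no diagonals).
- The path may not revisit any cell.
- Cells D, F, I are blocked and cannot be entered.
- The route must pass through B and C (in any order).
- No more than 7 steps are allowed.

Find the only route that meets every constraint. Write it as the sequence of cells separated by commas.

N, M, H, A, B, C, J, O

The budget equals the shortest possible length, so every move has to be on a shortest route through the required cells.
Route from N: left to M, 2× up (reaching A), 2× right (reaching C), 2× down (reaching O) — 7 moves in all.
Check: all required cells visited; 7 ≤ 7 moves.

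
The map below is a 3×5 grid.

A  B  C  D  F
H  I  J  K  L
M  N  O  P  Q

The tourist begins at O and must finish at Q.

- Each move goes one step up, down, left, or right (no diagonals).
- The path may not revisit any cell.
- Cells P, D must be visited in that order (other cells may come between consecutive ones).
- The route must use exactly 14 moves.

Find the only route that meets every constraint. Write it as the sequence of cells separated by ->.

The waypoints must appear in the order P, D, with no cell reused.
Route from O: right to P, up to K, 2× left (reaching I), down to N, left to M, 2× up (reaching A), 4× right (reaching F), 2× down (reaching Q) — 14 moves in all.
Check: order respected (P at step 1, D at step 11); 14 moves as required.

O -> P -> K -> J -> I -> N -> M -> H -> A -> B -> C -> D -> F -> L -> Q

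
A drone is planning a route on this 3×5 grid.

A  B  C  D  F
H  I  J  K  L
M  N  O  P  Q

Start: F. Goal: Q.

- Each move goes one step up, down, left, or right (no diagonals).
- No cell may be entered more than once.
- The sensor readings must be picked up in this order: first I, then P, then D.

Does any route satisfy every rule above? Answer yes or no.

Ignoring the required order, 39 revisit-free routes from F to Q pass through all of I, P, and D; the waypoint orders that occur are D → I → P (39) — never I → P → D.

no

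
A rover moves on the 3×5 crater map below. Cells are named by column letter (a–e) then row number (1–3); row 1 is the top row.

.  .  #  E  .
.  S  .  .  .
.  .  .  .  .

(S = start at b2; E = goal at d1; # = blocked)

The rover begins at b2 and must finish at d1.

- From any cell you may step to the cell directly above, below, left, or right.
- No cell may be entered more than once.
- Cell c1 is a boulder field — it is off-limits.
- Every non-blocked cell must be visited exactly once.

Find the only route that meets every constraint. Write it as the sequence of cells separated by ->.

b2 -> b1 -> a1 -> a2 -> a3 -> b3 -> c3 -> c2 -> d2 -> d3 -> e3 -> e2 -> e1 -> d1

Need to visit all 14 open cells exactly once, starting at b2 and ending at d1.
Route from b2: up 1 to b1, left 1 to a1, down 2 to a3, right 2 to c3, up 1 to c2, right 1 to d2, down 1 to d3, right 1 to e3, up 2 to e1, left 1 to d1 — 13 moves in all.
Check: all 14 open cells covered.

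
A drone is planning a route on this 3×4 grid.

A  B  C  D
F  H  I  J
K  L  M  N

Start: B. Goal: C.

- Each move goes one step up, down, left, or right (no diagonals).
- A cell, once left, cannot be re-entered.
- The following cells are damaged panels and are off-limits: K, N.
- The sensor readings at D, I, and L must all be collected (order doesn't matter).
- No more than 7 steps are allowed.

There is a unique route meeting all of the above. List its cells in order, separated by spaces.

The budget equals the shortest possible length, so every move has to be on a shortest route through the required cells.
Route from B: down 2 to L, right 1 to M, up 1 to I, right 1 to J, up 1 to D, left 1 to C — 7 moves in all.
Check: all required cells visited; 7 ≤ 7 moves.

B H L M I J D C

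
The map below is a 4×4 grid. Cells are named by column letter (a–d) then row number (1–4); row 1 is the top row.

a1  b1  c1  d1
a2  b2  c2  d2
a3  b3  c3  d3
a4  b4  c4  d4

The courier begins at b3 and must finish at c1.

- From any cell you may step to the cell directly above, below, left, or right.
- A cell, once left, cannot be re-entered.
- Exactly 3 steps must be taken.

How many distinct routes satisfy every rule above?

Need simple routes of exactly 3 moves from b3 to c1 (Manhattan distance 3, so 0 moves are spent on a detour and 0 undoing it).
Enumerating: b3 b2 b1 c1 | b3 b2 c2 c1 | b3 c3 c2 c1.
That gives 3 routes.

3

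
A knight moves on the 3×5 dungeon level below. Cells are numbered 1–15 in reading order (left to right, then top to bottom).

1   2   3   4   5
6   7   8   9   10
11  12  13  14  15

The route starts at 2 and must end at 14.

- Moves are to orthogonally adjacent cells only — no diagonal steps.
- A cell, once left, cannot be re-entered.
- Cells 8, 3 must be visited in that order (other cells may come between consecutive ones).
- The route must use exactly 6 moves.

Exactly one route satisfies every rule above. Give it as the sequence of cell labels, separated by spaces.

2 7 8 3 4 9 14

The waypoints must appear in the order 8, 3, with no cell reused.
Route from 2: down 1 to 7, right 1 to 8, up 1 to 3, right 1 to 4, down 2 to 14 — 6 moves in all.
Check: order respected (8 at step 2, 3 at step 3); 6 moves as required.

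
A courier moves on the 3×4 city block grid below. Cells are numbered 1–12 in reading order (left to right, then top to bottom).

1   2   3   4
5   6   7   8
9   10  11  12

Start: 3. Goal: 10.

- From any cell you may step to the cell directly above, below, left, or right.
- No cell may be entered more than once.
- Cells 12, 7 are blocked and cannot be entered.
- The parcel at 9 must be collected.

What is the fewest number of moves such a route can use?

5

Any route passes through 9 somewhere between 3 and 10. Summing Manhattan distances along the two legs (3 → 9 → 10) gives a lower bound of 4 + 1 = 5 moves.
A route of 5 moves achieves this: 3 → 2 → 6 → 5 → 9 → 10.
Since 5 matches the lower bound, it is optimal.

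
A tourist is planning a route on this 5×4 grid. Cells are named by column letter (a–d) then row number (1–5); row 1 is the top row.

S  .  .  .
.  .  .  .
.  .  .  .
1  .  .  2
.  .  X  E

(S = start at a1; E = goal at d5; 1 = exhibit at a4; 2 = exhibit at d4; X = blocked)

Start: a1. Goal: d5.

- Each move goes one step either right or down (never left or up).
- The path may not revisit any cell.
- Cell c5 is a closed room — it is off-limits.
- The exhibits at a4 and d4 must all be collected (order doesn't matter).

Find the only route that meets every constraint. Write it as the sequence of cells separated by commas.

Moves only go right or down, so the column and row indices never decrease.
Route from a1: 3× down (reaching a4), 3× right (reaching d4), down to d5 — 7 moves in all.
Check: all required cells visited.

a1, a2, a3, a4, b4, c4, d4, d5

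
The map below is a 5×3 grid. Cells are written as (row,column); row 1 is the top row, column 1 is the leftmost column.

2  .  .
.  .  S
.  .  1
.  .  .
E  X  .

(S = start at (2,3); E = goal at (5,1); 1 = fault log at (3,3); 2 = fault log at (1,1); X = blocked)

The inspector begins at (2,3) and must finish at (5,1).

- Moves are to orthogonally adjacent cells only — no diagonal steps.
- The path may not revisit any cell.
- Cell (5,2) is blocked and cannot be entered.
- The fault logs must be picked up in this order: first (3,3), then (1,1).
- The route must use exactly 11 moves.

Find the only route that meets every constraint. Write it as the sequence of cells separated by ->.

(2,3) -> (3,3) -> (4,3) -> (4,2) -> (3,2) -> (2,2) -> (1,2) -> (1,1) -> (2,1) -> (3,1) -> (4,1) -> (5,1)

The waypoints must appear in the order (3,3), (1,1), with no cell reused.
Route from (2,3): down 2 to (4,3), left 1 to (4,2), up 3 to (1,2), left 1 to (1,1), down 4 to (5,1) — 11 moves in all.
Check: order respected (1 at step 1, 2 at step 7); 11 moves as required.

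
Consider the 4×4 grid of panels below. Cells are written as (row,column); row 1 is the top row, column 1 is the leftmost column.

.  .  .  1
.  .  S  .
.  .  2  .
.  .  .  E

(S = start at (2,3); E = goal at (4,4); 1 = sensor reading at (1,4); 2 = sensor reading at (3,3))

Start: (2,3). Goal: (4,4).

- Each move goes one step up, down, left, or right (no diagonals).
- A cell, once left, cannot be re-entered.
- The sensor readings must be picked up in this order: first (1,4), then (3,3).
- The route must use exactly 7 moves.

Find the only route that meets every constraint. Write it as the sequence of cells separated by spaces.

The waypoints must appear in the order (1,4), (3,3), with no cell reused.
Route from (2,3): up 1 to (1,3), right 1 to (1,4), down 2 to (3,4), left 1 to (3,3), down 1 to (4,3), right 1 to (4,4) — 7 moves in all.
Check: order respected (1 at step 2, 2 at step 5); 7 moves as required.

(2,3) (1,3) (1,4) (2,4) (3,4) (3,3) (4,3) (4,4)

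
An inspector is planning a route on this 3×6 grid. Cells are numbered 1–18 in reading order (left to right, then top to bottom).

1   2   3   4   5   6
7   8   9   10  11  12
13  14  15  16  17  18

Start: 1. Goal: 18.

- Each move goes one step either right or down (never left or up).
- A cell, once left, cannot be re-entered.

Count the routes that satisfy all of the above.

A right/down-only route from 1 to 18 makes exactly 2 down-moves and 5 right-moves in some order.
With no other constraints that would be C(7,2) = 21 routes.
That gives 21 routes.

21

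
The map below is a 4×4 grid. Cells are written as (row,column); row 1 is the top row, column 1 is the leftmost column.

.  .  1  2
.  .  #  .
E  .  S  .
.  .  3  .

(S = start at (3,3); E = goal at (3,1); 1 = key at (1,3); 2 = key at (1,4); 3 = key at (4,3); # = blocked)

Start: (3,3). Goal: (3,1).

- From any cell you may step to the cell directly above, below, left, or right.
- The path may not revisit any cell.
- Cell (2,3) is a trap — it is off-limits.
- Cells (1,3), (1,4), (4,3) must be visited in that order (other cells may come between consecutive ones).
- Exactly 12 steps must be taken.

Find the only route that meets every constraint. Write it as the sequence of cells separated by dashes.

(3,3) - (3,2) - (2,2) - (1,2) - (1,3) - (1,4) - (2,4) - (3,4) - (4,4) - (4,3) - (4,2) - (4,1) - (3,1)

The waypoints must appear in the order (1,3), (1,4), (4,3), with no cell reused.
Route from (3,3): left 1 to (3,2), up 2 to (1,2), right 2 to (1,4), down 3 to (4,4), left 3 to (4,1), up 1 to (3,1) — 12 moves in all.
Check: order respected (1 at step 4, 2 at step 5, 3 at step 9); 12 moves as required.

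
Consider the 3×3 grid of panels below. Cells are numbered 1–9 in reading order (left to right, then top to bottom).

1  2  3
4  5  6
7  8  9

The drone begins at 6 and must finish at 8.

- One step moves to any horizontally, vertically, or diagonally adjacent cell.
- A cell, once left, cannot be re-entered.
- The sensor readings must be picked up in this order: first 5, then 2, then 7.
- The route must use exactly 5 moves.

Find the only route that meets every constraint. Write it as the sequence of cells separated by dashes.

The waypoints must appear in the order 5, 2, 7, with no cell reused.
Route from 6: left to 5, up to 2, down-left to 4, down to 7, right to 8 — 5 moves in all.
Check: order respected (5 at step 1, 2 at step 2, 7 at step 4); 5 moves as required.

6 - 5 - 2 - 4 - 7 - 8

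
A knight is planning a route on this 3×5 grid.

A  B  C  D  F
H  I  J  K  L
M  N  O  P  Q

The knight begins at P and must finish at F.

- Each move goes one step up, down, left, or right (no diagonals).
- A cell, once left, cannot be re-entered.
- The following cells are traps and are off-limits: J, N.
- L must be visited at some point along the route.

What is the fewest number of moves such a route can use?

Any route passes through L somewhere between P and F. Summing Manhattan distances along the two legs (P → L → F) gives a lower bound of 2 + 1 = 3 moves.
A route of 3 moves achieves this: P → K → L → F.
Since 3 matches the lower bound, it is optimal.

3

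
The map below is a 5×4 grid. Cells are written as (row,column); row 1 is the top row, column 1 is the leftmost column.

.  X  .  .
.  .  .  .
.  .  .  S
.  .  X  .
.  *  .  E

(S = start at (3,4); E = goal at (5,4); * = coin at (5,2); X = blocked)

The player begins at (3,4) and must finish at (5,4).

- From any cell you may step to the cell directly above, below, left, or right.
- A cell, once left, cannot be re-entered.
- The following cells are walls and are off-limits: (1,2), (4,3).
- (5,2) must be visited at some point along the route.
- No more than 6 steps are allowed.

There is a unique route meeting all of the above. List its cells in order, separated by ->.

Any route must reach (5,2) and still end at (5,4) within 6 moves, so the order of the required stops is forced.
Route from (3,4): 2× left (reaching (3,2)), 2× down (reaching (5,2)), 2× right (reaching (5,4)) — 6 moves in all.
Check: all required cells visited; 6 ≤ 6 moves.

(3,4) -> (3,3) -> (3,2) -> (4,2) -> (5,2) -> (5,3) -> (5,4)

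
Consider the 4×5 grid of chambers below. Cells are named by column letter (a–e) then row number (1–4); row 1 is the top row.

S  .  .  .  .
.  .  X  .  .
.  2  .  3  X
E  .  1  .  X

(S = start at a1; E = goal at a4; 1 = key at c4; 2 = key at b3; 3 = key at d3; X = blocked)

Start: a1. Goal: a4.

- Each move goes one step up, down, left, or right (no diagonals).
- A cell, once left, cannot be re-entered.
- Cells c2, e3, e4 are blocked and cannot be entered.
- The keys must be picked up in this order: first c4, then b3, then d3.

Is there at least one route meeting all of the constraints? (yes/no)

no

Ignoring the required order, 30 revisit-free routes from a1 to a4 pass through all of c4, b3, and d3; the waypoint orders that occur are d3 → c4 → b3 (22); b3 → d3 → c4 (8) — never c4 → b3 → d3.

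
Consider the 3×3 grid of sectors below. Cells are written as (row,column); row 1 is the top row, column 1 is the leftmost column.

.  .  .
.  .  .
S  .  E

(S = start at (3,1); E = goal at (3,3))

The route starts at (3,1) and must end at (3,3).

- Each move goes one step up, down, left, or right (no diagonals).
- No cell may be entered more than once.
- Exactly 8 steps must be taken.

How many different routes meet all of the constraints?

Need simple routes of exactly 8 moves from (3,1) to (3,3) (Manhattan distance 2, so 3 moves are spent on a detour and 3 undoing it).
Enumerating: (3,1) (2,1) (1,1) (1,2) (1,3) (2,3) (2,2) (3,2) (3,3) | (3,1) (3,2) (2,2) (2,1) (1,1) (1,2) (1,3) (2,3) (3,3).
That gives 2 routes.

2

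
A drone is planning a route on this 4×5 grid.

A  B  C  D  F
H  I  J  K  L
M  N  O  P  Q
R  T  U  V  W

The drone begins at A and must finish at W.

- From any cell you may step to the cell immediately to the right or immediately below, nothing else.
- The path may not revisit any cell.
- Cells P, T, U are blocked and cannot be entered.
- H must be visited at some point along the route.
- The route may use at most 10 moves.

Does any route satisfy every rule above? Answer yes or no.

One route that works: A → H → I → J → K → L → Q → W.

yes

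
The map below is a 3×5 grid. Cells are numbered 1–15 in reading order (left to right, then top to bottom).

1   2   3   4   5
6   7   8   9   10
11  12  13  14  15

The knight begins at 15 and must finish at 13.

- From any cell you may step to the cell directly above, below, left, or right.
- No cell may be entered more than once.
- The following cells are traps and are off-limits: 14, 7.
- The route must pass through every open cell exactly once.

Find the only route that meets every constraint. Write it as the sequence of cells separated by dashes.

15 - 10 - 5 - 4 - 9 - 8 - 3 - 2 - 1 - 6 - 11 - 12 - 13

Need to visit all 13 open cells exactly once, starting at 15 and ending at 13.
Cell 5 has only two open neighbours (10 and 4), so the path must pass straight through it: one of those is the cell it's entered from and the other is where it exits.
Route from 15: up 2 to 5, left 1 to 4, down 1 to 9, left 1 to 8, up 1 to 3, left 2 to 1, down 2 to 11, right 2 to 13 — 12 moves in all.
Check: all 13 open cells covered.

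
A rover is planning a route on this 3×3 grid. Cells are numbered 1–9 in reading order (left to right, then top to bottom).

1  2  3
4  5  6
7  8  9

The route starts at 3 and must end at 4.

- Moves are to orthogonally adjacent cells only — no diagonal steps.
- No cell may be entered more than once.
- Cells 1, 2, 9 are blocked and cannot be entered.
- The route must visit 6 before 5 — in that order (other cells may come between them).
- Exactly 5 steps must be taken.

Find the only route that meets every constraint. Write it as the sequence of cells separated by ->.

3 -> 6 -> 5 -> 8 -> 7 -> 4

The waypoints must appear in the order 6, 5, with no cell reused.
Route from 3: down 1 to 6, left 1 to 5, down 1 to 8, left 1 to 7, up 1 to 4 — 5 moves in all.
Check: order respected (6 at step 1, 5 at step 2); 5 moves as required.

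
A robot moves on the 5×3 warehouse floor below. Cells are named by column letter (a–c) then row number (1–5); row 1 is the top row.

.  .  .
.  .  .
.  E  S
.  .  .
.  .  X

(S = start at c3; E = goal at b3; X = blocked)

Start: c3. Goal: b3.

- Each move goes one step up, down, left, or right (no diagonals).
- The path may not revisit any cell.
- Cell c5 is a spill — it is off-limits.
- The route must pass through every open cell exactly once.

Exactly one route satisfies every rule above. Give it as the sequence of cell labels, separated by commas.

Need to visit all 14 open cells exactly once, starting at c3 and ending at b3.
Route from c3: down to c4, left to b4, down to b5, left to a5, 4× up (reaching a1), 2× right (reaching c1), down to c2, left to b2, down to b3 — 13 moves in all.
Check: all 14 open cells covered.

c3, c4, b4, b5, a5, a4, a3, a2, a1, b1, c1, c2, b2, b3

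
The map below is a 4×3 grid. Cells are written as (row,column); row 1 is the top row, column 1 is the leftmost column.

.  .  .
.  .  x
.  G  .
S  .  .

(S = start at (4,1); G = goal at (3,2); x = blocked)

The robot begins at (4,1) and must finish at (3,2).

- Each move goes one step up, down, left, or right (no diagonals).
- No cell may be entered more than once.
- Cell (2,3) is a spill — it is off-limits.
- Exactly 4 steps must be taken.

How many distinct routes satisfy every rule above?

Need simple routes of exactly 4 moves from (4,1) to (3,2) (Manhattan distance 2, so 1 moves are spent on a detour and 1 undoing it).
Enumerating: (4,1) (3,1) (2,1) (2,2) (3,2) | (4,1) (4,2) (4,3) (3,3) (3,2).
That gives 2 routes.

2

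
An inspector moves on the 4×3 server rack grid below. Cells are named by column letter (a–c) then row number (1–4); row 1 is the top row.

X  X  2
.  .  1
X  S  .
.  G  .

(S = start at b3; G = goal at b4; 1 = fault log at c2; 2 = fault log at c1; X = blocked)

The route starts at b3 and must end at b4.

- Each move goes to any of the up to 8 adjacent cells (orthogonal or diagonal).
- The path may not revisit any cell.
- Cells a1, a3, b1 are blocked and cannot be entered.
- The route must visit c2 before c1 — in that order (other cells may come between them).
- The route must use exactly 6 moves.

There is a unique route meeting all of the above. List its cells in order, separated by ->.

b3 -> c2 -> c1 -> b2 -> c3 -> c4 -> b4

The waypoints must appear in the order c2, c1, with no cell reused.
Route from b3: up-right 1 to c2, up 1 to c1, down-left 1 to b2, down-right 1 to c3, down 1 to c4, left 1 to b4 — 6 moves in all.
Check: order respected (1 at step 1, 2 at step 2); 6 moves as required.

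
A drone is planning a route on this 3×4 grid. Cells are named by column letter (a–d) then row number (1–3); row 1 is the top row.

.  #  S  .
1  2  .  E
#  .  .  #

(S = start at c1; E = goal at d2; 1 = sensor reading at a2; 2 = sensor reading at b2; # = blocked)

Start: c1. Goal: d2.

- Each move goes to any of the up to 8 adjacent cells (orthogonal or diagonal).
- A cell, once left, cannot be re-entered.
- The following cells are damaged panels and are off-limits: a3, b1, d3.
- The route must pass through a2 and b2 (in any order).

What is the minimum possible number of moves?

Any route passes through a2 and b2 in some order between c1 and d2. Summing Chebyshev distances along each leg and taking the cheapest ordering (c1 → a2 → b2 → d2) gives a lower bound of 2 + 1 + 2 = 5 moves.
A route of 5 moves achieves this: c1 → b2 → a2 → b3 → c2 → d2.
Since 5 matches the lower bound, it is optimal.

5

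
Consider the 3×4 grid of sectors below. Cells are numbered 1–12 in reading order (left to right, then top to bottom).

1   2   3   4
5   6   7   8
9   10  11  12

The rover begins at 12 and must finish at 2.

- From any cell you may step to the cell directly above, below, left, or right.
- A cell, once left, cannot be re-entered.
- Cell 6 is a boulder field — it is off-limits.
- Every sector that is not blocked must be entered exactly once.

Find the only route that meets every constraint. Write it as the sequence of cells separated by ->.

12 -> 8 -> 4 -> 3 -> 7 -> 11 -> 10 -> 9 -> 5 -> 1 -> 2

Need to visit all 11 open cells exactly once, starting at 12 and ending at 2.
Route from 12: 2× up (reaching 4), left to 3, 2× down (reaching 11), 2× left (reaching 9), 2× up (reaching 1), right to 2 — 10 moves in all.
Check: all 11 open cells covered.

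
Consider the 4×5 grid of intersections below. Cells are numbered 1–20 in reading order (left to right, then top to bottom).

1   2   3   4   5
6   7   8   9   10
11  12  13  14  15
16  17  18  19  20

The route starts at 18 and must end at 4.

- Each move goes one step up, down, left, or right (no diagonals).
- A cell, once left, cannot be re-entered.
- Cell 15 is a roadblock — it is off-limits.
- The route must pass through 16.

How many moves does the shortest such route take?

Any route passes through 16 somewhere between 18 and 4. Summing Manhattan distances along the two legs (18 → 16 → 4) gives a lower bound of 2 + 6 = 8 moves.
A route of 8 moves achieves this: 18 → 17 → 16 → 11 → 6 → 1 → 2 → 3 → 4.
Since 8 matches the lower bound, it is optimal.

8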